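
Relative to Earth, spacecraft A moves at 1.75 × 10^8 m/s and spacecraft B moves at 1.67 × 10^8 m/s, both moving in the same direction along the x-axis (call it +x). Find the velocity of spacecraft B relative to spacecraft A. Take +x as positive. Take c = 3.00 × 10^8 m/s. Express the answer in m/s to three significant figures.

-1.18 × 10^7 m/s

β_A = 0.583, β_B = 0.557 (dividing each by c = 3.00 × 10^8 m/s).
Transform to A's frame with the inverse velocity-addition law: u' = (u − v)/(1 − uv/c²), taking u = β_B and v = β_A.
u' = (0.557 − 0.583) / (1 − (0.583)(0.557)) = -0.0267/0.6753 = -0.0395.
u' = -0.0395 × 3.00 × 10^8 m/s.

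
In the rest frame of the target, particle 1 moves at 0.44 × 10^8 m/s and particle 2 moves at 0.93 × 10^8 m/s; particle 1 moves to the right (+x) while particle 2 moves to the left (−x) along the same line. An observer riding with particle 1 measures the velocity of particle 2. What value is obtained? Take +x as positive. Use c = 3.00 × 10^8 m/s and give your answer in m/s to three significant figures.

β_A = 0.147, β_B = -0.310 (dividing each by c = 3.00 × 10^8 m/s).
Transform to A's frame with the inverse velocity-addition law: u' = (u − v)/(1 − uv/c²), taking u = β_B and v = β_A.
u' = (-0.310 − 0.147) / (1 − (0.147)(-0.310)) = -0.4567/1.0455 = -0.4368.
u' = -0.4368 × 3.00 × 10^8 m/s.

-1.31 × 10^8 m/s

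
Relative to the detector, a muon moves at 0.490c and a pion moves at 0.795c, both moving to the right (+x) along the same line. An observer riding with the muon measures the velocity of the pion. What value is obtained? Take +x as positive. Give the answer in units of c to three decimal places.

+0.500c

β_A = 0.490, β_B = 0.795.
Transform to A's frame with the inverse velocity-addition law: u' = (u − v)/(1 − uv/c²), taking u = β_B and v = β_A.
u' = (0.795 − 0.490) / (1 − (0.490)(0.795)) = 0.3050/0.6105 = 0.4996.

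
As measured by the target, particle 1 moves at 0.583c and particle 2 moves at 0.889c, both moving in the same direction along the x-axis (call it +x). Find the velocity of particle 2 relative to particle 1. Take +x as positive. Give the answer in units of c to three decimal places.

β_A = 0.583, β_B = 0.889.
Transform to A's frame with the inverse velocity-addition law: u' = (u − v)/(1 − uv/c²), taking u = β_B and v = β_A.
u' = (0.889 − 0.583) / (1 − (0.583)(0.889)) = 0.3060/0.4817 = 0.6352.

+0.635c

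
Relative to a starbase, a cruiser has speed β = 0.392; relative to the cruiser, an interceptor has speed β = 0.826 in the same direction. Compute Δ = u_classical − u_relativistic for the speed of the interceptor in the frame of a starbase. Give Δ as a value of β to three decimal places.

Galilean: u_cl = 0.826 + 0.392 = 1.2180.
Relativistic: u_rel = (0.826 + 0.392) / (1 + 0.826·0.392) = 1.2180/1.3238 = 0.9201.
Δ = 1.2180 − 0.9201 = 0.2979.
(The classical prediction exceeds c; the relativistic result does not.)

Δ = 0.298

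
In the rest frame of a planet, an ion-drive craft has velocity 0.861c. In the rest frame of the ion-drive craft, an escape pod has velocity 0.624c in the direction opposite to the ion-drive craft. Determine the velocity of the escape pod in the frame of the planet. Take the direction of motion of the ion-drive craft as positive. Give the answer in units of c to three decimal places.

+0.512c

With v = 0.861 and u' = -0.624 (in units of c),
u = (u' + v)/(1 + u'v/c²):
u = (-0.624 + 0.861) / (1 + (-0.624)·0.861) = 0.2370/0.4627 = 0.5122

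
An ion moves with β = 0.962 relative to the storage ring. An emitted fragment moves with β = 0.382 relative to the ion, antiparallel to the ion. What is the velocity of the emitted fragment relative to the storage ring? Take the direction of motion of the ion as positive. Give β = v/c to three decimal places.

β = +0.917

With v = 0.962 and u' = -0.382 (in units of c),
u = (u' + v)/(1 + u'v/c²):
u = (-0.382 + 0.962) / (1 + (-0.382)·0.962) = 0.5800/0.6325 = 0.9170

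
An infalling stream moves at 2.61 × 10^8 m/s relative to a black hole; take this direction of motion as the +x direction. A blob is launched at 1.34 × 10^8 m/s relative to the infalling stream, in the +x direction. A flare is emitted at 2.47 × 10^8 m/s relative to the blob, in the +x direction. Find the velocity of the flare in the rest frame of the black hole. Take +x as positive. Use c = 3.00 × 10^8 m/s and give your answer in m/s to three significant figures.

2.98 × 10^8 m/s

Apply u = (u' + v)/(1 + u'v/c²) successively, working outward toward the black hole.
(Dividing each given speed by c = 3.00 × 10^8 m/s to work in units of c.)
Start: velocity of the infalling stream relative to the black hole = 0.8700c.
Compose with the blob (u' = 0.447 in the infalling stream frame): u_1 = (0.447 + 0.870) / (1 + 0.447·0.870) = 1.3167/1.3886 = 0.9482.
Compose with the flare (u' = 0.823 in the blob frame): u_2 = (0.823 + 0.948) / (1 + 0.823·0.948) = 1.7715/1.7807 = 0.9949.
So u = 0.9949 × 3.00 × 10^8 m/s.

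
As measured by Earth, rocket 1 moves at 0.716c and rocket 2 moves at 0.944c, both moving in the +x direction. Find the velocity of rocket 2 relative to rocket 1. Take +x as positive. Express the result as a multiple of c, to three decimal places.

+0.703c

β_A = 0.716, β_B = 0.944.
Transform to A's frame with the inverse velocity-addition law: u' = (u − v)/(1 − uv/c²), taking u = β_B and v = β_A.
u' = (0.944 − 0.716) / (1 − (0.716)(0.944)) = 0.2280/0.3241 = 0.7035.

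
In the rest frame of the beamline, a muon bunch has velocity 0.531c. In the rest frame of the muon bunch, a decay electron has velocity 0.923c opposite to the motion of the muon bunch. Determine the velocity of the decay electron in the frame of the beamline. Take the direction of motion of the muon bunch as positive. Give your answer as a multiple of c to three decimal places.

-0.769c

With v = 0.531 and u' = -0.923 (in units of c),
u = (u' + v)/(1 + u'v/c²):
u = (-0.923 + 0.531) / (1 + (-0.923)·0.531) = -0.3920/0.5099 = -0.7688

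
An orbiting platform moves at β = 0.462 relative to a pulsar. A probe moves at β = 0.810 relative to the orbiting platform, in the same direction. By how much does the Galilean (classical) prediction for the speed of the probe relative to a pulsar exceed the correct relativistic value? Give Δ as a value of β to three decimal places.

Galilean: u_cl = 0.810 + 0.462 = 1.2720.
Relativistic: u_rel = (0.810 + 0.462) / (1 + 0.810·0.462) = 1.2720/1.3742 = 0.9256.
Δ = 1.2720 − 0.9256 = 0.3464.
(The classical prediction exceeds c; the relativistic result does not.)

Δ = 0.346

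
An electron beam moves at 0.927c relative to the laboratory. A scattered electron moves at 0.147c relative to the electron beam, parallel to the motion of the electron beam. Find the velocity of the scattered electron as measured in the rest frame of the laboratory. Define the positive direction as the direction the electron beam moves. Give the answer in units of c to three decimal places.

0.945c

With v = 0.927 and u' = 0.147 (in units of c),
u = (u' + v)/(1 + u'v/c²):
u = (0.147 + 0.927) / (1 + 0.147·0.927) = 1.0740/1.1363 = 0.9452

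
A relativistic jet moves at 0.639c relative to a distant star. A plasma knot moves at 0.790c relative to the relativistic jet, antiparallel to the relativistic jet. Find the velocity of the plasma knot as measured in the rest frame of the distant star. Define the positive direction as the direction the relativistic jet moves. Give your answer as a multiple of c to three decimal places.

With v = 0.639 and u' = -0.790 (in units of c),
u = (u' + v)/(1 + u'v/c²):
u = (-0.790 + 0.639) / (1 + (-0.790)·0.639) = -0.1510/0.4952 = -0.3049
(Galilean addition would give -0.151c.)

-0.305c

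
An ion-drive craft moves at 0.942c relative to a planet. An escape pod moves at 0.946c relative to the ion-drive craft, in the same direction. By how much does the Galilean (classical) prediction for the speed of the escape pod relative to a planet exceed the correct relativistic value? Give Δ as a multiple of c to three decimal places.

Galilean: u_cl = 0.946 + 0.942 = 1.8880.
Relativistic: u_rel = (0.946 + 0.942) / (1 + 0.946·0.942) = 1.8880/1.8911 = 0.9983.
Δ = 1.8880 − 0.9983 = 0.8897.
(The classical prediction exceeds c; the relativistic result does not.)

Δ = 0.890c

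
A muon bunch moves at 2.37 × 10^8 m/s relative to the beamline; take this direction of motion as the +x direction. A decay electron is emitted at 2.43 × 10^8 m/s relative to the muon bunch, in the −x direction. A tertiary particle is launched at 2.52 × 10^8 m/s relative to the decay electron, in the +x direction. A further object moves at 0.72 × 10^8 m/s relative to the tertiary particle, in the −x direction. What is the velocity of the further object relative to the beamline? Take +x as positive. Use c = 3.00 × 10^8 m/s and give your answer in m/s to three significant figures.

+2.18 × 10^8 m/s

Apply u = (u' + v)/(1 + u'v/c²) successively, working outward toward the beamline.
(Dividing each given speed by c = 3.00 × 10^8 m/s to work in units of c.)
Start: velocity of the muon bunch relative to the beamline = 0.7900c.
Compose with the decay electron (u' = -0.810 in the muon bunch frame): u_1 = (-0.810 + 0.790) / (1 + (-0.810)·0.790) = -0.0200/0.3601 = -0.0555.
Compose with the tertiary particle (u' = 0.840 in the decay electron frame): u_2 = (0.840 + (-0.056)) / (1 + 0.840·(-0.056)) = 0.7845/0.9533 = 0.8228.
Compose with the further object (u' = -0.240 in the tertiary particle frame): u_3 = (-0.240 + 0.823) / (1 + (-0.240)·0.823) = 0.5828/0.8025 = 0.7263.
So u = 0.7263 × 3.00 × 10^8 m/s.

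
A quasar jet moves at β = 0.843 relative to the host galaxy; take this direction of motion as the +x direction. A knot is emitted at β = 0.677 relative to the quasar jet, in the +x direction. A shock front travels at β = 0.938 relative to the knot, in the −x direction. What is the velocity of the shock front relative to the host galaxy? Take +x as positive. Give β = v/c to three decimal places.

Apply u = (u' + v)/(1 + u'v/c²) successively, working outward toward the host galaxy.
Start: velocity of the quasar jet relative to the host galaxy = 0.8430c.
Compose with the knot (u' = 0.677 in the quasar jet frame): u_1 = (0.677 + 0.843) / (1 + 0.677·0.843) = 1.5200/1.5707 = 0.9677.
Compose with the shock front (u' = -0.938 in the knot frame): u_2 = (-0.938 + 0.968) / (1 + (-0.938)·0.968) = 0.0297/0.0923 = 0.3220.

β = +0.322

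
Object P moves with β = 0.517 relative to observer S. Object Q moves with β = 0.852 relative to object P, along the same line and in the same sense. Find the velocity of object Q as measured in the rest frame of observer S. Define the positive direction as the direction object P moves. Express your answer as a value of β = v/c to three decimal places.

β = 0.950

With v = 0.517 and u' = 0.852 (in units of c),
u = (u' + v)/(1 + u'v/c²):
u = (0.852 + 0.517) / (1 + 0.852·0.517) = 1.3690/1.4405 = 0.9504
(Galilean addition would give +1.369c, exceeding c.)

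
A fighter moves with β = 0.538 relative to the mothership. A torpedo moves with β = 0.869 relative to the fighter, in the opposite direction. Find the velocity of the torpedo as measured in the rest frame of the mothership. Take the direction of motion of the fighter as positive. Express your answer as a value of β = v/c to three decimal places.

With v = 0.538 and u' = -0.869 (in units of c),
u = (u' + v)/(1 + u'v/c²):
u = (-0.869 + 0.538) / (1 + (-0.869)·0.538) = -0.3310/0.5325 = -0.6216
(Galilean addition would give -0.331c.)

β = -0.622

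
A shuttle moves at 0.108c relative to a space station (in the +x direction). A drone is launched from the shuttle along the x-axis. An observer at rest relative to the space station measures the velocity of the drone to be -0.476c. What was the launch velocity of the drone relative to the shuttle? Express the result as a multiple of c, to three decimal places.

-0.555c

Invert the composition law: u' = (u − v)/(1 − uv/c²).
u' = (-0.476 − 0.108) / (1 − (-0.476)(0.108)) = -0.5840/1.0514 = -0.5554.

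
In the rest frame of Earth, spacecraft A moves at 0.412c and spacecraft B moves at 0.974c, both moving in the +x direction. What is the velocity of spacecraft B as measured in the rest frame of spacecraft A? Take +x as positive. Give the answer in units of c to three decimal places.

+0.939c

β_A = 0.412, β_B = 0.974.
Transform to A's frame with the inverse velocity-addition law: u' = (u − v)/(1 − uv/c²), taking u = β_B and v = β_A.
u' = (0.974 − 0.412) / (1 − (0.412)(0.974)) = 0.5620/0.5987 = 0.9387.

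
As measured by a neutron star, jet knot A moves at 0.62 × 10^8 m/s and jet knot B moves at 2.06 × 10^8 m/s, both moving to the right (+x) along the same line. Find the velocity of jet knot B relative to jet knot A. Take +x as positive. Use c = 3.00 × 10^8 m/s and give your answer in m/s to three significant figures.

+1.68 × 10^8 m/s

β_A = 0.207, β_B = 0.687 (dividing each by c = 3.00 × 10^8 m/s).
Transform to A's frame with the inverse velocity-addition law: u' = (u − v)/(1 − uv/c²), taking u = β_B and v = β_A.
u' = (0.687 − 0.207) / (1 − (0.207)(0.687)) = 0.4800/0.8581 = 0.5594.
u' = 0.5594 × 3.00 × 10^8 m/s.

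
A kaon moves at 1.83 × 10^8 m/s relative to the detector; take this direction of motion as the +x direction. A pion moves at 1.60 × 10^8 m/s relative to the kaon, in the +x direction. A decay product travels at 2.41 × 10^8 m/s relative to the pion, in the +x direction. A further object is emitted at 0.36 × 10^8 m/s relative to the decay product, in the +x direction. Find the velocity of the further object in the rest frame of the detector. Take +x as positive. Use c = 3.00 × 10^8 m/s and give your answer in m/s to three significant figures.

Apply u = (u' + v)/(1 + u'v/c²) successively, working outward toward the detector.
(Dividing each given speed by c = 3.00 × 10^8 m/s to work in units of c.)
Start: velocity of the kaon relative to the detector = 0.6100c.
Compose with the pion (u' = 0.533 in the kaon frame): u_1 = (0.533 + 0.610) / (1 + 0.533·0.610) = 1.1433/1.3253 = 0.8627.
Compose with the decay product (u' = 0.803 in the pion frame): u_2 = (0.803 + 0.863) / (1 + 0.803·0.863) = 1.6660/1.6930 = 0.9840.
Compose with the further object (u' = 0.120 in the decay product frame): u_3 = (0.120 + 0.984) / (1 + 0.120·0.984) = 1.1040/1.1181 = 0.9874.
So u = 0.9874 × 3.00 × 10^8 m/s.

2.96 × 10^8 m/s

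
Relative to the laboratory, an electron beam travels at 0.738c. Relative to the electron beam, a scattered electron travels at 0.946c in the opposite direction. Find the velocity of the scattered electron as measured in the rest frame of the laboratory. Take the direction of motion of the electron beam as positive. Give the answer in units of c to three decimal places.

With v = 0.738 and u' = -0.946 (in units of c),
u = (u' + v)/(1 + u'v/c²):
u = (-0.946 + 0.738) / (1 + (-0.946)·0.738) = -0.2080/0.3019 = -0.6891

-0.689c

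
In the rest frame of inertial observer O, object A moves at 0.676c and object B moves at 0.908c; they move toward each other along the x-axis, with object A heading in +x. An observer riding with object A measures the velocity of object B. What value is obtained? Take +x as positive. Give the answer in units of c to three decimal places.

β_A = 0.676, β_B = -0.908.
Transform to A's frame with the inverse velocity-addition law: u' = (u − v)/(1 − uv/c²), taking u = β_B and v = β_A.
u' = (-0.908 − 0.676) / (1 − (0.676)(-0.908)) = -1.5840/1.6138 = -0.9815.

-0.982c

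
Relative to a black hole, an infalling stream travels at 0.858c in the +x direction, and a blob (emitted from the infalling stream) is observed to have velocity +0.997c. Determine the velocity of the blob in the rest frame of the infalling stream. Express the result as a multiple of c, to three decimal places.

Invert the composition law: u' = (u − v)/(1 − uv/c²).
u' = (0.997 − 0.858) / (1 − (0.997)(0.858)) = 0.1390/0.1446 = 0.9614.

+0.961c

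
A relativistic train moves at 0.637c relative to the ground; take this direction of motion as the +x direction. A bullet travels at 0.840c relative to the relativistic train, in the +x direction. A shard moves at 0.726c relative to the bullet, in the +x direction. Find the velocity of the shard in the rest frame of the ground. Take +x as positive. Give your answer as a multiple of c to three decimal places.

0.994c

Apply u = (u' + v)/(1 + u'v/c²) successively, working outward toward the ground.
Start: velocity of the relativistic train relative to the ground = 0.6370c.
Compose with the bullet (u' = 0.840 in the relativistic train frame): u_1 = (0.840 + 0.637) / (1 + 0.840·0.637) = 1.4770/1.5351 = 0.9622.
Compose with the shard (u' = 0.726 in the bullet frame): u_2 = (0.726 + 0.962) / (1 + 0.726·0.962) = 1.6882/1.6985 = 0.9939.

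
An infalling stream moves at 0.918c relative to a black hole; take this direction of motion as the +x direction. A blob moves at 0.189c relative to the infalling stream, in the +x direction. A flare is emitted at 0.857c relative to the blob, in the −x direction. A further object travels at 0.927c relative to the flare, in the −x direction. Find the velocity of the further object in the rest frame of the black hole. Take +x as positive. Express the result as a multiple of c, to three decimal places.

Apply u = (u' + v)/(1 + u'v/c²) successively, working outward toward the black hole.
Start: velocity of the infalling stream relative to the black hole = 0.9180c.
Compose with the blob (u' = 0.189 in the infalling stream frame): u_1 = (0.189 + 0.918) / (1 + 0.189·0.918) = 1.1070/1.1735 = 0.9433.
Compose with the flare (u' = -0.857 in the blob frame): u_2 = (-0.857 + 0.943) / (1 + (-0.857)·0.943) = 0.0863/0.1916 = 0.4507.
Compose with the further object (u' = -0.927 in the flare frame): u_3 = (-0.927 + 0.451) / (1 + (-0.927)·0.451) = -0.4763/0.5822 = -0.8181.

-0.818c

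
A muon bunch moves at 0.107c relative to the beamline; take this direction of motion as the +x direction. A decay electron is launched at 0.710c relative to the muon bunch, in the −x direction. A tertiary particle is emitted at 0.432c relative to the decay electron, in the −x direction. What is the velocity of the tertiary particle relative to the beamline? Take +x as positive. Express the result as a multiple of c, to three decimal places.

-0.846c

Apply u = (u' + v)/(1 + u'v/c²) successively, working outward toward the beamline.
Start: velocity of the muon bunch relative to the beamline = 0.1070c.
Compose with the decay electron (u' = -0.710 in the muon bunch frame): u_1 = (-0.710 + 0.107) / (1 + (-0.710)·0.107) = -0.6030/0.9240 = -0.6526.
Compose with the tertiary particle (u' = -0.432 in the decay electron frame): u_2 = (-0.432 + (-0.653)) / (1 + (-0.432)·(-0.653)) = -1.0846/1.2819 = -0.8461.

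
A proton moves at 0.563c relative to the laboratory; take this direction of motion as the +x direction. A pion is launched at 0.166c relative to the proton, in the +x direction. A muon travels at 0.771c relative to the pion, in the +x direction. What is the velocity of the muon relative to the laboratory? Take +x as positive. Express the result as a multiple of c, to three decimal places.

0.950c

Apply u = (u' + v)/(1 + u'v/c²) successively, working outward toward the laboratory.
Start: velocity of the proton relative to the laboratory = 0.5630c.
Compose with the pion (u' = 0.166 in the proton frame): u_1 = (0.166 + 0.563) / (1 + 0.166·0.563) = 0.7290/1.0935 = 0.6667.
Compose with the muon (u' = 0.771 in the pion frame): u_2 = (0.771 + 0.667) / (1 + 0.771·0.667) = 1.4377/1.5140 = 0.9496.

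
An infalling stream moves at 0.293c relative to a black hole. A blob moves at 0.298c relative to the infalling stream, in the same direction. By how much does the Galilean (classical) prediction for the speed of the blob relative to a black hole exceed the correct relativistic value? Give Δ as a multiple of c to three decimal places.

Δ = 0.047c

Galilean: u_cl = 0.298 + 0.293 = 0.5910.
Relativistic: u_rel = (0.298 + 0.293) / (1 + 0.298·0.293) = 0.5910/1.0873 = 0.5435.
Δ = 0.5910 − 0.5435 = 0.0475.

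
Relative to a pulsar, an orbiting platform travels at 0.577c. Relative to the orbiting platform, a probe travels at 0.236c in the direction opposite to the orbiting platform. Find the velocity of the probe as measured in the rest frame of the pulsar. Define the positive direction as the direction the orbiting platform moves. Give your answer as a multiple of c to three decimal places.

With v = 0.577 and u' = -0.236 (in units of c),
u = (u' + v)/(1 + u'v/c²):
u = (-0.236 + 0.577) / (1 + (-0.236)·0.577) = 0.3410/0.8638 = 0.3948

+0.395c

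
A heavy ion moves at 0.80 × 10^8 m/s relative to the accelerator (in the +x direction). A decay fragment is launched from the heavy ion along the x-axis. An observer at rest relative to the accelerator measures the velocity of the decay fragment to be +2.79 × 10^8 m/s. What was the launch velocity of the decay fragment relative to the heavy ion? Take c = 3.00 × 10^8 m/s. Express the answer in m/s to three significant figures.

v = 0.267c, u = 0.930c.
Invert the composition law: u' = (u − v)/(1 − uv/c²).
u' = (0.930 − 0.267) / (1 − (0.930)(0.267)) = 0.6633/0.7520 = 0.8821.
u' = 0.8821 × 3.00 × 10^8 m/s.

+2.65 × 10^8 m/s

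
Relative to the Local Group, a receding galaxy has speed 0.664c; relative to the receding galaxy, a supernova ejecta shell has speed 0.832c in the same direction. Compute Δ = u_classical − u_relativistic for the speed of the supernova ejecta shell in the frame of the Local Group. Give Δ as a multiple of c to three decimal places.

Galilean: u_cl = 0.832 + 0.664 = 1.4960.
Relativistic: u_rel = (0.832 + 0.664) / (1 + 0.832·0.664) = 1.4960/1.5524 = 0.9636.
Δ = 1.4960 − 0.9636 = 0.5324.
(The classical prediction exceeds c; the relativistic result does not.)

Δ = 0.532c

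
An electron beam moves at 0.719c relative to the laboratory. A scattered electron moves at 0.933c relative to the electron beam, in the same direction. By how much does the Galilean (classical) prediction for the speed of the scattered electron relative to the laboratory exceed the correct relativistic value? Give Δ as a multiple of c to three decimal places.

Galilean: u_cl = 0.933 + 0.719 = 1.6520.
Relativistic: u_rel = (0.933 + 0.719) / (1 + 0.933·0.719) = 1.6520/1.6708 = 0.9887.
Δ = 1.6520 − 0.9887 = 0.6633.
(The classical prediction exceeds c; the relativistic result does not.)

Δ = 0.663c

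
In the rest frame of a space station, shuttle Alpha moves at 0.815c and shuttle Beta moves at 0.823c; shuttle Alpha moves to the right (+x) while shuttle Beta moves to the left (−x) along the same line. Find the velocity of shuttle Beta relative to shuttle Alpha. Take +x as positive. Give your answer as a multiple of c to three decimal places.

-0.980c

β_A = 0.815, β_B = -0.823.
Transform to A's frame with the inverse velocity-addition law: u' = (u − v)/(1 − uv/c²), taking u = β_B and v = β_A.
u' = (-0.823 − 0.815) / (1 − (0.815)(-0.823)) = -1.6380/1.6707 = -0.9804.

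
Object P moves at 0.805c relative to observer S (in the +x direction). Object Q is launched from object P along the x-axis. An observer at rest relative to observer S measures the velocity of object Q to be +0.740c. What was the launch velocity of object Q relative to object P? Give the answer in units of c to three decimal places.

Invert the composition law: u' = (u − v)/(1 − uv/c²).
u' = (0.740 − 0.805) / (1 − (0.740)(0.805)) = -0.0650/0.4043 = -0.1608.

-0.161c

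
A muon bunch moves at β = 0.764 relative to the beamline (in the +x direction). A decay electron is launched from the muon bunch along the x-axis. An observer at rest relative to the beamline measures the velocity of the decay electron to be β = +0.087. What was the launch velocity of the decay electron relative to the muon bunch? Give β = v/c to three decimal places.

β = -0.725

Invert the composition law: u' = (u − v)/(1 − uv/c²).
u' = (0.087 − 0.764) / (1 − (0.087)(0.764)) = -0.6770/0.9335 = -0.7252.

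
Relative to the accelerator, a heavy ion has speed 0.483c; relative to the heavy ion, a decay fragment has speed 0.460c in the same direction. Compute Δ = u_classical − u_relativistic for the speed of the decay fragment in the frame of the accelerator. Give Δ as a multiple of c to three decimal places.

Δ = 0.171c

Galilean: u_cl = 0.460 + 0.483 = 0.9430.
Relativistic: u_rel = (0.460 + 0.483) / (1 + 0.460·0.483) = 0.9430/1.2222 = 0.7716.
Δ = 0.9430 − 0.7716 = 0.1714.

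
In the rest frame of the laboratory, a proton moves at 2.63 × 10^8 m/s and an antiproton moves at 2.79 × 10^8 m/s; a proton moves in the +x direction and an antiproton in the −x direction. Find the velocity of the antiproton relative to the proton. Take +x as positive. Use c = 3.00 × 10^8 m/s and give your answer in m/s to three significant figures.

β_A = 0.877, β_B = -0.930 (dividing each by c = 3.00 × 10^8 m/s).
Transform to A's frame with the inverse velocity-addition law: u' = (u − v)/(1 − uv/c²), taking u = β_B and v = β_A.
u' = (-0.930 − 0.877) / (1 − (0.877)(-0.930)) = -1.8067/1.8153 = -0.9952.
u' = -0.9952 × 3.00 × 10^8 m/s.

-2.99 × 10^8 m/s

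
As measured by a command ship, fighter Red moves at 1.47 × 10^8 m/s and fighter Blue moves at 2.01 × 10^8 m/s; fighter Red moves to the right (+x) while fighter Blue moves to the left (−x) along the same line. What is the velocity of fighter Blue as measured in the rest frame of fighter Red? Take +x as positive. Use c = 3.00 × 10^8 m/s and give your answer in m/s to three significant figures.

-2.62 × 10^8 m/s

β_A = 0.490, β_B = -0.670 (dividing each by c = 3.00 × 10^8 m/s).
Transform to A's frame with the inverse velocity-addition law: u' = (u − v)/(1 − uv/c²), taking u = β_B and v = β_A.
u' = (-0.670 − 0.490) / (1 − (0.490)(-0.670)) = -1.1600/1.3283 = -0.8733.
u' = -0.8733 × 3.00 × 10^8 m/s.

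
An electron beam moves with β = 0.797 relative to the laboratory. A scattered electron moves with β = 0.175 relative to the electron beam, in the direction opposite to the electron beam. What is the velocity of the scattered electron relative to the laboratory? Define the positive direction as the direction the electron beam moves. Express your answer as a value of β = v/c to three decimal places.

β = +0.723

With v = 0.797 and u' = -0.175 (in units of c),
u = (u' + v)/(1 + u'v/c²):
u = (-0.175 + 0.797) / (1 + (-0.175)·0.797) = 0.6220/0.8605 = 0.7228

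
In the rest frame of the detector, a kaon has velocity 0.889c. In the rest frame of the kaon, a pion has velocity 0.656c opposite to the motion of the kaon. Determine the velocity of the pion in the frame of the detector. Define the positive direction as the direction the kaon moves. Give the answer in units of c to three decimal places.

+0.559c

With v = 0.889 and u' = -0.656 (in units of c),
u = (u' + v)/(1 + u'v/c²):
u = (-0.656 + 0.889) / (1 + (-0.656)·0.889) = 0.2330/0.4168 = 0.5590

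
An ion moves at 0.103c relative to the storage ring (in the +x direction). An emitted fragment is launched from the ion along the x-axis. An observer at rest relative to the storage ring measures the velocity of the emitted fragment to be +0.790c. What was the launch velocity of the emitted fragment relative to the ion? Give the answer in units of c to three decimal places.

+0.748c

Invert the composition law: u' = (u − v)/(1 − uv/c²).
u' = (0.790 − 0.103) / (1 − (0.790)(0.103)) = 0.6870/0.9186 = 0.7479.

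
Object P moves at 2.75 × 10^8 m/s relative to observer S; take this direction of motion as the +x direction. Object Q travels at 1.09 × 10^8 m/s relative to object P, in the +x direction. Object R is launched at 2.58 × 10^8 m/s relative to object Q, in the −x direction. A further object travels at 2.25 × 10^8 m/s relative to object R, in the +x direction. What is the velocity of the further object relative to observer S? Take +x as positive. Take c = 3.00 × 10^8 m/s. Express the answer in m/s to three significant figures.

Apply u = (u' + v)/(1 + u'v/c²) successively, working outward toward observer S.
(Dividing each given speed by c = 3.00 × 10^8 m/s to work in units of c.)
Start: velocity of object P relative to observer S = 0.9167c.
Compose with object Q (u' = 0.363 in object P frame): u_1 = (0.363 + 0.917) / (1 + 0.363·0.917) = 1.2800/1.3331 = 0.9602.
Compose with object R (u' = -0.860 in object Q frame): u_2 = (-0.860 + 0.960) / (1 + (-0.860)·0.960) = 0.1002/0.1742 = 0.5751.
Compose with the further object (u' = 0.750 in object R frame): u_3 = (0.750 + 0.575) / (1 + 0.750·0.575) = 1.3251/1.4313 = 0.9258.
So u = 0.9258 × 3.00 × 10^8 m/s.

+2.78 × 10^8 m/s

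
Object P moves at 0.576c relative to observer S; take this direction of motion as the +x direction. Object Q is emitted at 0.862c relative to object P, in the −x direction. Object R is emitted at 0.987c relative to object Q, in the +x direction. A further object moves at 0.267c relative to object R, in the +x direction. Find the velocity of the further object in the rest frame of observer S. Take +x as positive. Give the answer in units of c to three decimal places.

+0.973c

Apply u = (u' + v)/(1 + u'v/c²) successively, working outward toward observer S.
Start: velocity of object P relative to observer S = 0.5760c.
Compose with object Q (u' = -0.862 in object P frame): u_1 = (-0.862 + 0.576) / (1 + (-0.862)·0.576) = -0.2860/0.5035 = -0.5680.
Compose with object R (u' = 0.987 in object Q frame): u_2 = (0.987 + (-0.568)) / (1 + 0.987·(-0.568)) = 0.4190/0.4393 = 0.9536.
Compose with the further object (u' = 0.267 in object R frame): u_3 = (0.267 + 0.954) / (1 + 0.267·0.954) = 1.2206/1.2546 = 0.9729.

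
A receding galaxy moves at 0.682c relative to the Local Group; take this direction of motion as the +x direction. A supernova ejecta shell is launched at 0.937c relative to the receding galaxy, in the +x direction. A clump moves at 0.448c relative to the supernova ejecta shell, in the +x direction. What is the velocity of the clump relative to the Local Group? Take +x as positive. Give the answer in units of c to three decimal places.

Apply u = (u' + v)/(1 + u'v/c²) successively, working outward toward the Local Group.
Start: velocity of the receding galaxy relative to the Local Group = 0.6820c.
Compose with the supernova ejecta shell (u' = 0.937 in the receding galaxy frame): u_1 = (0.937 + 0.682) / (1 + 0.937·0.682) = 1.6190/1.6390 = 0.9878.
Compose with the clump (u' = 0.448 in the supernova ejecta shell frame): u_2 = (0.448 + 0.988) / (1 + 0.448·0.988) = 1.4358/1.4425 = 0.9953.

0.995c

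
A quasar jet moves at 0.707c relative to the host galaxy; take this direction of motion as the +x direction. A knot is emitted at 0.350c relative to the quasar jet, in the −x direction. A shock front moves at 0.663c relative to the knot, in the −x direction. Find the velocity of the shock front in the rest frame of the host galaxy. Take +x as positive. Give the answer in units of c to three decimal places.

-0.275c

Apply u = (u' + v)/(1 + u'v/c²) successively, working outward toward the host galaxy.
Start: velocity of the quasar jet relative to the host galaxy = 0.7070c.
Compose with the knot (u' = -0.350 in the quasar jet frame): u_1 = (-0.350 + 0.707) / (1 + (-0.350)·0.707) = 0.3570/0.7526 = 0.4744.
Compose with the shock front (u' = -0.663 in the knot frame): u_2 = (-0.663 + 0.474) / (1 + (-0.663)·0.474) = -0.1886/0.6855 = -0.2752.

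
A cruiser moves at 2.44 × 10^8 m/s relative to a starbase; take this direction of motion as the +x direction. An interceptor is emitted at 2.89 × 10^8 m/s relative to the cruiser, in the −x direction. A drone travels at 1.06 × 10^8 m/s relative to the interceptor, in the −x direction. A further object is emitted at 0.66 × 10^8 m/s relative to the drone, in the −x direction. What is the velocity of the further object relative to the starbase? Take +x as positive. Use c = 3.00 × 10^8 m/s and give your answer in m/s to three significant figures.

Apply u = (u' + v)/(1 + u'v/c²) successively, working outward toward the starbase.
(Dividing each given speed by c = 3.00 × 10^8 m/s to work in units of c.)
Start: velocity of the cruiser relative to the starbase = 0.8133c.
Compose with the interceptor (u' = -0.963 in the cruiser frame): u_1 = (-0.963 + 0.813) / (1 + (-0.963)·0.813) = -0.1500/0.2165 = -0.6929.
Compose with the drone (u' = -0.353 in the interceptor frame): u_2 = (-0.353 + (-0.693)) / (1 + (-0.353)·(-0.693)) = -1.0462/1.2448 = -0.8405.
Compose with the further object (u' = -0.220 in the drone frame): u_3 = (-0.220 + (-0.840)) / (1 + (-0.220)·(-0.840)) = -1.0605/1.1849 = -0.8950.
So u = -0.8950 × 3.00 × 10^8 m/s.

-2.68 × 10^8 m/s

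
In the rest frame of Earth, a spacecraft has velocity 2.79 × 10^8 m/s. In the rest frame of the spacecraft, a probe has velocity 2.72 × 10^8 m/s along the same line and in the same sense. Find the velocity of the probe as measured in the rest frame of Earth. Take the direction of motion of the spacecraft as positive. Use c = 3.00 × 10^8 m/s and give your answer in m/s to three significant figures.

2.99 × 10^8 m/s

In units of c (dividing by 3.00 × 10^8 m/s): v = 0.930, u' = 0.907.
u = (u' + v)/(1 + u'v/c²):
u = (0.907 + 0.930) / (1 + 0.907·0.930) = 1.8367/1.8432 = 0.9965
(Galilean addition would give +1.837c, exceeding c.)
Converting back: u = 0.9965 × 3.00 × 10^8 m/s.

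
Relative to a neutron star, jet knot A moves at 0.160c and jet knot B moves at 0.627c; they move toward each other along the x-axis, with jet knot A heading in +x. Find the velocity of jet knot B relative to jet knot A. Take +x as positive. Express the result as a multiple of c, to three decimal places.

β_A = 0.160, β_B = -0.627.
Transform to A's frame with the inverse velocity-addition law: u' = (u − v)/(1 − uv/c²), taking u = β_B and v = β_A.
u' = (-0.627 − 0.160) / (1 − (0.160)(-0.627)) = -0.7870/1.1003 = -0.7152.

-0.715c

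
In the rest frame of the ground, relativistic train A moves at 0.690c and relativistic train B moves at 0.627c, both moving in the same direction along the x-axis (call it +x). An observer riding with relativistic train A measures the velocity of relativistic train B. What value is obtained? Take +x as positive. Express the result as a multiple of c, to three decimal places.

β_A = 0.690, β_B = 0.627.
Transform to A's frame with the inverse velocity-addition law: u' = (u − v)/(1 − uv/c²), taking u = β_B and v = β_A.
u' = (0.627 − 0.690) / (1 − (0.690)(0.627)) = -0.0630/0.5674 = -0.1110.

-0.111c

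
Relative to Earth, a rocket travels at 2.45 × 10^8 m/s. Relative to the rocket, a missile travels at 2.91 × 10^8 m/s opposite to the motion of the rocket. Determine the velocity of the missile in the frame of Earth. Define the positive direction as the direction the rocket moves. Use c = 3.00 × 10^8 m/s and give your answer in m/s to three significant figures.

In units of c (dividing by 3.00 × 10^8 m/s): v = 0.817, u' = -0.970.
u = (u' + v)/(1 + u'v/c²):
u = (-0.970 + 0.817) / (1 + (-0.970)·0.817) = -0.1533/0.2078 = -0.7378
(Galilean addition would give -0.153c.)
Converting back: u = -0.7378 × 3.00 × 10^8 m/s.

-2.21 × 10^8 m/s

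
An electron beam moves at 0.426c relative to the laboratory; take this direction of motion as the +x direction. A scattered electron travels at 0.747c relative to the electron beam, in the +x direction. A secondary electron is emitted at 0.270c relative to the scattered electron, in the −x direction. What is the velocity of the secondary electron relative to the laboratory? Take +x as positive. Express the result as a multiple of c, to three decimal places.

+0.816c

Apply u = (u' + v)/(1 + u'v/c²) successively, working outward toward the laboratory.
Start: velocity of the electron beam relative to the laboratory = 0.4260c.
Compose with the scattered electron (u' = 0.747 in the electron beam frame): u_1 = (0.747 + 0.426) / (1 + 0.747·0.426) = 1.1730/1.3182 = 0.8898.
Compose with the secondary electron (u' = -0.270 in the scattered electron frame): u_2 = (-0.270 + 0.890) / (1 + (-0.270)·0.890) = 0.6198/0.7597 = 0.8158.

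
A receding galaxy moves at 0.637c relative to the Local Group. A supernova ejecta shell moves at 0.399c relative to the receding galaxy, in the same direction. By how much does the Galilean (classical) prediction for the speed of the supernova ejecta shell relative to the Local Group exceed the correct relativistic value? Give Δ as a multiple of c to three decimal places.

Δ = 0.210c

Galilean: u_cl = 0.399 + 0.637 = 1.0360.
Relativistic: u_rel = (0.399 + 0.637) / (1 + 0.399·0.637) = 1.0360/1.2542 = 0.8260.
Δ = 1.0360 − 0.8260 = 0.2100.
(The classical prediction exceeds c; the relativistic result does not.)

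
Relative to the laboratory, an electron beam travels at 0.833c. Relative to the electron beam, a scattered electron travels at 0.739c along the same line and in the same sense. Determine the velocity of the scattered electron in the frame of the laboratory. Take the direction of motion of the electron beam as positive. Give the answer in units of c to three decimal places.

With v = 0.833 and u' = 0.739 (in units of c),
u = (u' + v)/(1 + u'v/c²):
u = (0.739 + 0.833) / (1 + 0.739·0.833) = 1.5720/1.6156 = 0.9730
(Galilean addition would give +1.572c, exceeding c.)

0.973c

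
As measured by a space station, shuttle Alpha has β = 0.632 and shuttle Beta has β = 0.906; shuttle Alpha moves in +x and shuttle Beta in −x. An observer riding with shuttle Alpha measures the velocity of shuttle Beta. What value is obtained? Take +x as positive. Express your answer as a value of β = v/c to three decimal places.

β_A = 0.632, β_B = -0.906.
Transform to A's frame with the inverse velocity-addition law: u' = (u − v)/(1 − uv/c²), taking u = β_B and v = β_A.
u' = (-0.906 − 0.632) / (1 − (0.632)(-0.906)) = -1.5380/1.5726 = -0.9780.

β = -0.978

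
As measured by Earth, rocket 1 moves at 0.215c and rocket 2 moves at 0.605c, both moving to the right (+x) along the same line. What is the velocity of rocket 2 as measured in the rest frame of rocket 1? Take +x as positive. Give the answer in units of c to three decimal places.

β_A = 0.215, β_B = 0.605.
Transform to A's frame with the inverse velocity-addition law: u' = (u − v)/(1 − uv/c²), taking u = β_B and v = β_A.
u' = (0.605 − 0.215) / (1 − (0.215)(0.605)) = 0.3900/0.8699 = 0.4483.

+0.448c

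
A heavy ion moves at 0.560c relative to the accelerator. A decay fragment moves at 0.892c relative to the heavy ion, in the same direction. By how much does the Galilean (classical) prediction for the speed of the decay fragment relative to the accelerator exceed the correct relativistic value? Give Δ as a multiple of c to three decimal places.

Δ = 0.484c

Galilean: u_cl = 0.892 + 0.560 = 1.4520.
Relativistic: u_rel = (0.892 + 0.560) / (1 + 0.892·0.560) = 1.4520/1.4995 = 0.9683.
Δ = 1.4520 − 0.9683 = 0.4837.
(The classical prediction exceeds c; the relativistic result does not.)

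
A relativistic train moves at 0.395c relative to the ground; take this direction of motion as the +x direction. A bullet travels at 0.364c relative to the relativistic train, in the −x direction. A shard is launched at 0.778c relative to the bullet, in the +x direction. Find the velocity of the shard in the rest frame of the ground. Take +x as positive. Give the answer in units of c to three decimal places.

+0.792c

Apply u = (u' + v)/(1 + u'v/c²) successively, working outward toward the ground.
Start: velocity of the relativistic train relative to the ground = 0.3950c.
Compose with the bullet (u' = -0.364 in the relativistic train frame): u_1 = (-0.364 + 0.395) / (1 + (-0.364)·0.395) = 0.0310/0.8562 = 0.0362.
Compose with the shard (u' = 0.778 in the bullet frame): u_2 = (0.778 + 0.036) / (1 + 0.778·0.036) = 0.8142/1.0282 = 0.7919.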